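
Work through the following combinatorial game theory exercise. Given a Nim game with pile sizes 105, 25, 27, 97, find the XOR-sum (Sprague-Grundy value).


We need the XOR (exclusive or) of all pile sizes.
After XOR-ing pile 1 (size 105): 0 XOR 105 = 105
After XOR-ing pile 2 (size 25): 105 XOR 25 = 112
After XOR-ing pile 3 (size 27): 112 XOR 27 = 107
After XOR-ing pile 4 (size 97): 107 XOR 97 = 10
The Nim-value of this position is 10.

10


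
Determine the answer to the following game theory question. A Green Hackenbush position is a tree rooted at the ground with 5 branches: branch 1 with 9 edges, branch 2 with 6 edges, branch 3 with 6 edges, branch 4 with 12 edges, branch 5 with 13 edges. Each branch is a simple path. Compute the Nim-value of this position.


The tree has 5 branches from the ground vertex.
In Green Hackenbush, the Nim-value of a simple path of length k is k.
Branch 1: length 9, Nim-value = 9
Branch 2: length 6, Nim-value = 6
Branch 3: length 6, Nim-value = 6
Branch 4: length 12, Nim-value = 12
Branch 5: length 13, Nim-value = 13
Total Nim-value = XOR of all branch values:
0 XOR 9 = 9
9 XOR 6 = 15
15 XOR 6 = 9
9 XOR 12 = 5
5 XOR 13 = 8
Nim-value of the tree = 8

8


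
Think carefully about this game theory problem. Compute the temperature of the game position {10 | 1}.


The game is {10 | 1}, a switch {a | b} with numbers a > b.
Cooling {a | b} by t gives {a - t | b + t}, which stops being hot when a - t = b + t, i.e. at t = (a - b)/2. So the temperature of a switch is (a - b)/2.
Temperature = (Left option - Right option) / 2
= (10 - (1)) / 2
= 9 / 2
= 9/2

9/2


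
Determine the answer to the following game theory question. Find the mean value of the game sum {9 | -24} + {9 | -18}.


G1 = {9 | -24}, G2 = {9 | -18}
Each is a switch {a | b} with numbers a > b; its mean value is (a + b)/2, and mean value is additive over game sums: m(G1 + G2) = m(G1) + m(G2).
Mean of G1 = (9 + (-24))/2 = -15/2 = -15/2
Mean of G2 = (9 + (-18))/2 = -9/2 = -9/2
Mean of G1 + G2 = -15/2 + -9/2 = -12

-12


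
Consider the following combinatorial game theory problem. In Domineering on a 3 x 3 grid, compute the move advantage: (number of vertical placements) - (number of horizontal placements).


Board is 3 x 3 (rows x cols).
Left (vertical) placements: (rows-1) * cols = 2 * 3 = 6
Right (horizontal) placements: rows * (cols-1) = 3 * 2 = 6
Advantage = Left - Right = 6 - 6 = 0

0


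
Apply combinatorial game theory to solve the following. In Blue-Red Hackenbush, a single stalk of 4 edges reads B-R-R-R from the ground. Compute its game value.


Edges (from ground): B-R-R-R
By Berlekamp's sign-expansion rule, a Blue-Red Hackenbush stalk has the value of the surreal number whose sign sequence is the edge sequence with B -> + and R -> -.
Sign sequence: +---
Trace the sign expansion in the surreal number tree, starting from 0:
Edge 1: B (sign +) -> bounds (0, +inf), value = 1
Edge 2: R (sign -) -> bounds (0, 1), value = 1/2
Edge 3: R (sign -) -> bounds (0, 1/2), value = 1/4
Edge 4: R (sign -) -> bounds (0, 1/4), value = 1/8
Game value = 1/8

1/8


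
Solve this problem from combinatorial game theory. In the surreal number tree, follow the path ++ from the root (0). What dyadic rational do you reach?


Sign expansion: ++
Rule: track bounds (lo, hi), initially (-inf, +inf). On '+', the current value becomes lo and we move to the simplest number in (value, hi): value + 1 if hi = +inf, otherwise the midpoint (value + hi)/2. On '-', the current value becomes hi and we move to value - 1 if lo = -inf, otherwise the midpoint (lo + value)/2.
Start at 0.
Step 1: sign = +, move right. Bounds: (0, +inf). Value = 1
Step 2: sign = +, move right. Bounds: (1, +inf). Value = 2
The surreal number with sign expansion ++ is 2.

2


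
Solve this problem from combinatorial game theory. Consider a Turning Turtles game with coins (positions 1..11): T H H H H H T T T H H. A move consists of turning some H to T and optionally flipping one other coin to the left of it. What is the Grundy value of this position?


Coins: T H H H H H T T T H H
Key fact: a single head at position k behaves exactly like a Nim heap of size k (turning it to T and optionally flipping a coin at j < k corresponds to moving the heap from k to j, or to 0), and heads combine as a disjunctive sum (two heads at the same place would cancel, matching j XOR j = 0). So the Nim-value is the XOR of the 1-indexed positions of the heads.
Face-up positions (1-indexed): [2, 3, 4, 5, 6, 10, 11]
XOR 0 with 2: 0 XOR 2 = 2
XOR 2 with 3: 2 XOR 3 = 1
XOR 1 with 4: 1 XOR 4 = 5
XOR 5 with 5: 5 XOR 5 = 0
XOR 0 with 6: 0 XOR 6 = 6
XOR 6 with 10: 6 XOR 10 = 12
XOR 12 with 11: 12 XOR 11 = 7
Nim-value = 7

7


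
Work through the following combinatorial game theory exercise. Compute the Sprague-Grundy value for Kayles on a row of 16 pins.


Kayles: a move removes 1 or 2 adjacent pins from a contiguous row.
Removing pins from a row of k leaves two independent rows (a, b) with a + b = k - 1 (one pin) or a + b = k - 2 (two pins); an end removal gives a = 0.
By Sprague-Grundy, G(k) = mex{ G(a) XOR G(b) } over all these splits. G(0) = 0.
G(1): splits (0,0):0^0=0 -> mex({0}) = 1
G(2): splits (0,1):0^1=1 (0,0):0^0=0 -> mex({0, 1}) = 2
G(3): splits (0,2):0^2=2 (1,1):1^1=0 (0,1):0^1=1 -> mex({0, 1, 2}) = 3
G(4): splits (0,3):0^3=3 (1,2):1^2=3 (0,2):0^2=2 (1,1):1^1=0 -> mex({0, 2, 3}) = 1
G(5): splits (0,4):0^1=1 (1,3):1^3=2 (2,2):2^2=0 (0,3):0^3=3 (1,2):1^2=3 -> mex({0, 1, 2, 3}) = 4
G(6) = mex({0, 1, 2, 4}) = 3
G(7) = mex({0, 1, 3, 4, 5}) = 2
G(8) = mex({0, 2, 3, 5, 6}) = 1
G(9) = mex({0, 1, 2, 3, 6, 7}) = 4
G(10) = mex({0, 1, 3, 4, 5, 7}) = 2
G(11) = mex({0, 1, 2, 3, 4, 5}) = 6
G(12) = mex({0, 1, 2, 3, 5, 6, 7}) = 4
G(13) = mex({0, 2, 3, 4, 6, 7}) = 1
G(14) = mex({0, 1, 4, 5, 6, 7}) = 2
G(15) = mex({0, 1, 2, 3, 4, 5, 6}) = 7
G(16) = mex({0, 2, 3, 5, 6, 7}) = 1
Therefore G(16) = 1.

1


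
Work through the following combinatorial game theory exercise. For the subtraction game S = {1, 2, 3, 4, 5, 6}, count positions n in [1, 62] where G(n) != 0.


Subtraction set S = {1, 2, 3, 4, 5, 6}, so G(n) = n mod 7.
G(n) = 0 when n is a multiple of 7.
Multiples of 7 in [1, 62]: 8
N-positions (nonzero Grundy) = 62 - 8 = 54

54


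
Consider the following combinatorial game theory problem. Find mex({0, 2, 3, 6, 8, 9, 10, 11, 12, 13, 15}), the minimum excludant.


Set = {0, 2, 3, 6, 8, 9, 10, 11, 12, 13, 15}
0 is in the set.
1 is NOT in the set. This is the mex.
mex = 1

1


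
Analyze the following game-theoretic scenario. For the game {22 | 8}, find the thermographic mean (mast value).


Game = {22 | 8}, a switch {a | b} with numbers a > b.
Its thermograph has left wall a - t and right wall b + t, which meet at t = (a - b)/2, where both equal (a + b)/2. So the mast (mean value) is at (a + b)/2.
Mean = (22 + (8))/2 = 30/2 = 15

15


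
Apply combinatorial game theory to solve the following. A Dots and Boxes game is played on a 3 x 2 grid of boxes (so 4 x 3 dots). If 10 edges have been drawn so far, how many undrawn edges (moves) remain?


Grid: 3 x 2 boxes, i.e. 4 rows and 3 columns of dots.
Horizontal edges: (rows + 1) * cols = 4 * 2 = 8
Vertical edges: rows * (cols + 1) = 3 * 3 = 9
Total edges: 8 + 9 = 17
Edges drawn: 10
Remaining: 17 - 10 = 7

7


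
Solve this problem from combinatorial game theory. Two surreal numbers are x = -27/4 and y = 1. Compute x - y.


x = -27/4, y = 1
Converting to common denominator: 4
x = -27/4, y = 4/4
x - y = -27/4 - 1 = -31/4

-31/4


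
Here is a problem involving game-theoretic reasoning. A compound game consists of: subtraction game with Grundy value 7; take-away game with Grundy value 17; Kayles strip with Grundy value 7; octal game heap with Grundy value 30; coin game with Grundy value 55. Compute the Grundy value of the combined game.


By the Sprague-Grundy theorem, the Grundy value of a sum of games is the XOR of individual Grundy values.
subtraction game: Grundy value = 7. Running XOR: 0 XOR 7 = 7
take-away game: Grundy value = 17. Running XOR: 7 XOR 17 = 22
Kayles strip: Grundy value = 7. Running XOR: 22 XOR 7 = 17
octal game heap: Grundy value = 30. Running XOR: 17 XOR 30 = 15
coin game: Grundy value = 55. Running XOR: 15 XOR 55 = 56
The combined Grundy value is 56.

56


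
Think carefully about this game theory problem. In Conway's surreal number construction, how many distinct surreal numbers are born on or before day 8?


Day 0: {|} = 0 is born. Count = 1.
Day n: the number of surreal numbers born by day n is 2^(n+1) - 1.
By day 0: 2^1 - 1 = 1
By day 1: 2^2 - 1 = 3
By day 2: 2^3 - 1 = 7
By day 3: 2^4 - 1 = 15
By day 4: 2^5 - 1 = 31
By day 5: 2^6 - 1 = 63
By day 6: 2^7 - 1 = 127
By day 7: 2^8 - 1 = 255
By day 8: 2^9 - 1 = 511
By day 8: 511 surreal numbers.

511


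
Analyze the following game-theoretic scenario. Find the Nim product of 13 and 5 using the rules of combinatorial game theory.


Nim multiplication is bilinear over XOR: (u XOR v) * w = (u*w) XOR (v*w).
So we split each operand into its bit components and XOR the pairwise Nim products.
13 = 1 + 4 + 8 (as XOR of powers of 2).
5 = 1 + 4 (as XOR of powers of 2).
Using the standard Nim-product table on single bits:
  2*2 = 3,   2*4 = 8,   2*8 = 12,
  4*4 = 6,   4*8 = 11,  8*8 = 13,
and  1*x = x (identity), k*l = l*k (commutative).
Pairwise Nim products:
  1 * 1 = 1
  1 * 4 = 4
  4 * 1 = 4
  4 * 4 = 6
  8 * 1 = 8
  8 * 4 = 11
XOR them: 1 XOR 4 XOR 4 XOR 6 XOR 8 XOR 11 = 4.
Result: 13 * 5 = 4 (in Nim).

4


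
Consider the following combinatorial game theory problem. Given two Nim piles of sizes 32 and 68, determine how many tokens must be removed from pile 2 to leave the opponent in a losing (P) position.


Piles: 32 and 68
Current XOR: 32 XOR 68 = 100 (non-zero, so this is an N-position).
To make the XOR zero, we need to find a move that balances the piles.
For pile 2 (size 68): target = 68 XOR 100 = 32
We reduce pile 2 from 68 to 32.
Tokens removed: 68 - 32 = 36
Verification: 32 XOR 32 = 0

36


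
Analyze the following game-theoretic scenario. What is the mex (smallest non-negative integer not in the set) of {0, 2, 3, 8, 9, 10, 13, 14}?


Set = {0, 2, 3, 8, 9, 10, 13, 14}
0 is in the set.
1 is NOT in the set. This is the mex.
mex = 1

1


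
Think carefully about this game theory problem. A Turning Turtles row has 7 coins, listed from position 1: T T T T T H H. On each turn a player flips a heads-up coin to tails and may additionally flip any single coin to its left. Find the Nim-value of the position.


Coins: T T T T T H H
Key fact: a single head at position k behaves exactly like a Nim heap of size k (turning it to T and optionally flipping a coin at j < k corresponds to moving the heap from k to j, or to 0), and heads combine as a disjunctive sum (two heads at the same place would cancel, matching j XOR j = 0). So the Nim-value is the XOR of the 1-indexed positions of the heads.
Face-up positions (1-indexed): [6, 7]
XOR 0 with 6: 0 XOR 6 = 6
XOR 6 with 7: 6 XOR 7 = 1
Nim-value = 1

1


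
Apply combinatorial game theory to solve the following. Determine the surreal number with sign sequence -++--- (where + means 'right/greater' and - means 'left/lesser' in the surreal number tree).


Sign expansion: -++---
Rule: track bounds (lo, hi), initially (-inf, +inf). On '+', the current value becomes lo and we move to the simplest number in (value, hi): value + 1 if hi = +inf, otherwise the midpoint (value + hi)/2. On '-', the current value becomes hi and we move to value - 1 if lo = -inf, otherwise the midpoint (lo + value)/2.
Start at 0.
Step 1: sign = -, move left. Bounds: (-inf, 0). Value = -1
Step 2: sign = +, move right. Bounds: (-1, 0). Value = -1/2
Step 3: sign = +, move right. Bounds: (-1/2, 0). Value = -1/4
Step 4: sign = -, move left. Bounds: (-1/2, -1/4). Value = -3/8
Step 5: sign = -, move left. Bounds: (-1/2, -3/8). Value = -7/16
Step 6: sign = -, move left. Bounds: (-1/2, -7/16). Value = -15/32
The surreal number with sign expansion -++--- is -15/32.

-15/32


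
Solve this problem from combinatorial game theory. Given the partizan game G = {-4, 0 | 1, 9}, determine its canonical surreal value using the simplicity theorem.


Left options: {-4, 0}, max = 0
Right options: {1, 9}, min = 1
All options are numbers and max(Left) < min(Right), so by the simplicity theorem the value is the simplest (earliest-born) number strictly between 0 and 1.
No integer lies strictly between 0 and 1, so the value is the dyadic rational m/2^k in the interval with the smallest k (then m odd); search k = 1, 2, ...:
Denominator 2: 1/2 lies strictly between 0 and 1 -- found.
The simplest number in the interval is 1/2.
Game value = 1/2

1/2


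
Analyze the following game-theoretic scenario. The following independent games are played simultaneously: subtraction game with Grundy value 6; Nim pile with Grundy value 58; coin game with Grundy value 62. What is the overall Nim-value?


By the Sprague-Grundy theorem, the Grundy value of a sum of games is the XOR of individual Grundy values.
subtraction game: Grundy value = 6. Running XOR: 0 XOR 6 = 6
Nim pile: Grundy value = 58. Running XOR: 6 XOR 58 = 60
coin game: Grundy value = 62. Running XOR: 60 XOR 62 = 2
The combined Grundy value is 2.

2


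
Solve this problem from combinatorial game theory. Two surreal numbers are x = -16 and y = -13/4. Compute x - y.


x = -16, y = -13/4
Converting to common denominator: 4
x = -64/4, y = -13/4
x - y = -16 - -13/4 = -51/4

-51/4


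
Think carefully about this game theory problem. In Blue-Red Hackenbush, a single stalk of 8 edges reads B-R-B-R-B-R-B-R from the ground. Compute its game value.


Edges (from ground): B-R-B-R-B-R-B-R
By Berlekamp's sign-expansion rule, a Blue-Red Hackenbush stalk has the value of the surreal number whose sign sequence is the edge sequence with B -> + and R -> -.
Sign sequence: +-+-+-+-
Trace the sign expansion in the surreal number tree, starting from 0:
Edge 1: B (sign +) -> bounds (0, +inf), value = 1
Edge 2: R (sign -) -> bounds (0, 1), value = 1/2
Edge 3: B (sign +) -> bounds (1/2, 1), value = 3/4
Edge 4: R (sign -) -> bounds (1/2, 3/4), value = 5/8
Edge 5: B (sign +) -> bounds (5/8, 3/4), value = 11/16
Edge 6: R (sign -) -> bounds (5/8, 11/16), value = 21/32
Edge 7: B (sign +) -> bounds (21/32, 11/16), value = 43/64
Edge 8: R (sign -) -> bounds (21/32, 43/64), value = 85/128
Game value = 85/128

85/128


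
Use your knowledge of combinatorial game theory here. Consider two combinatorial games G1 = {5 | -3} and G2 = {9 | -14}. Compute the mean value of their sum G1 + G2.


G1 = {5 | -3}, G2 = {9 | -14}
Each is a switch {a | b} with numbers a > b; its mean value is (a + b)/2, and mean value is additive over game sums: m(G1 + G2) = m(G1) + m(G2).
Mean of G1 = (5 + (-3))/2 = 2/2 = 1
Mean of G2 = (9 + (-14))/2 = -5/2 = -5/2
Mean of G1 + G2 = 1 + -5/2 = -3/2

-3/2


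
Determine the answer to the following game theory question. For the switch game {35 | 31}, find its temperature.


The game is {35 | 31}, a switch {a | b} with numbers a > b.
Cooling {a | b} by t gives {a - t | b + t}, which stops being hot when a - t = b + t, i.e. at t = (a - b)/2. So the temperature of a switch is (a - b)/2.
Temperature = (Left option - Right option) / 2
= (35 - (31)) / 2
= 4 / 2
= 2

2


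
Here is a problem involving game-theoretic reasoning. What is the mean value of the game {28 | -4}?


Game = {28 | -4}, a switch {a | b} with numbers a > b.
Its thermograph has left wall a - t and right wall b + t, which meet at t = (a - b)/2, where both equal (a + b)/2. So the mast (mean value) is at (a + b)/2.
Mean = (28 + (-4))/2 = 24/2 = 12

12


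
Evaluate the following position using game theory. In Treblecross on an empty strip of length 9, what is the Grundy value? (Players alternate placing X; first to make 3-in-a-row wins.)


Treblecross: place X on empty cells; 3-in-a-row wins.
Playing within two cells of an existing X lets the opponent win at once, so sensible play treats the cells i-2..i+2 around each X as dead. The player left with no safe cell loses, so this is a normal-play take-away game on strips of safe cells.
Placing X at cell i (0-indexed) of a strip of k safe cells leaves independent strips of sizes max(0, i-2) and max(0, k-i-3). Hence G(k) = mex{ G(max(0,i-2)) XOR G(max(0,k-i-3)) : 0 <= i < k }, with G(0) = 0.
G(1): splits (0,0):0^0=0 -> mex({0}) = 1
G(2): splits (0,0):0^0=0 -> mex({0}) = 1
G(3): splits (0,0):0^0=0 -> mex({0}) = 1
G(4): splits (0,1):0^1=1 (0,0):0^0=0 -> mex({0, 1}) = 2
G(5): splits (0,2):0^1=1 (0,1):0^1=1 (0,0):0^0=0 -> mex({0, 1}) = 2
G(6) = mex({1}) = 0
G(7) = mex({0, 1, 2}) = 3
G(8) = mex({0, 1, 2}) = 3
G(9) = mex({0, 2}) = 1
Therefore G(9) = 1.

1


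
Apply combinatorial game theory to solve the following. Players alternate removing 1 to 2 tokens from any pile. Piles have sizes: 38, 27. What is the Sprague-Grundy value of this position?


Subtraction set: {1, 2}
For this subtraction set, G(n) = n mod 3 (period = max + 1 = 3).
Pile 1 (size 38): G(38) = 38 mod 3 = 2
Pile 2 (size 27): G(27) = 27 mod 3 = 0
Total Grundy value = XOR of all: 2 XOR 0 = 2

2


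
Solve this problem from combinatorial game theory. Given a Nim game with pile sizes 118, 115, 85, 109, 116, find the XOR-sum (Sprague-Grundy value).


We need the XOR (exclusive or) of all pile sizes.
After XOR-ing pile 1 (size 118): 0 XOR 118 = 118
After XOR-ing pile 2 (size 115): 118 XOR 115 = 5
After XOR-ing pile 3 (size 85): 5 XOR 85 = 80
After XOR-ing pile 4 (size 109): 80 XOR 109 = 61
After XOR-ing pile 5 (size 116): 61 XOR 116 = 73
The Nim-value of this position is 73.

73


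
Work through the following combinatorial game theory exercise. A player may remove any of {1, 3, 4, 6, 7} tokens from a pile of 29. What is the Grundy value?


The subtraction set is S = {1, 3, 4, 6, 7}.
G(k) = mex{ G(k - s) : s in S, s <= k }. We compute iteratively: G(0) = 0.
G(1) = mex({0}) = 1
G(2) = mex({1}) = 0
G(3) = mex({0}) = 1
G(4) = mex({0, 1}) = 2
G(5) = mex({0, 1, 2}) = 3
G(6) = mex({0, 1, 3}) = 2
G(7) = mex({0, 1, 2}) = 3
G(8) = mex({0, 1, 2, 3}) = 4
G(9) = mex({0, 1, 2, 3, 4}) = 5
G(10) = mex({1, 2, 3, 5}) = 0
G(11) = mex({0, 2, 3, 4}) = 1
G(12) = mex({1, 2, 3, 4, 5}) = 0
G(13) = mex({0, 2, 3, 5}) = 1
G(14) = mex({0, 1, 3, 4}) = 2
G(15) = mex({0, 1, 2, 4, 5}) = 3
G(16) = mex({0, 1, 3, 5}) = 2
Observe that G(10)..G(16) = 0, 1, 0, 1, 2, 3, 2 repeats G(0)..G(6) = 0, 1, 0, 1, 2, 3, 2.
For k >= max(S) = 7, G(k) is determined by the previous 7 values G(k-7)..G(k-1); a window of 7 consecutive values has recurred shifted by 10, so by induction G(k + 10) = G(k) for all k >= 0: the sequence is periodic from the start with period 10.
One period: G(0..9) = 0, 1, 0, 1, 2, 3, 2, 3, 4, 5.
29 mod 10 = 9, so G(29) = G(9) = 5.

5


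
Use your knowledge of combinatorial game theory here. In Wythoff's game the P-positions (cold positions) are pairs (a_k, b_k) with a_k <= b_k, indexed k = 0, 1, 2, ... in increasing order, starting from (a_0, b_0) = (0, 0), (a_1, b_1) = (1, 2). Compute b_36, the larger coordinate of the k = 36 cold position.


By Wythoff's theorem, a_k = floor(k * phi) and b_k = floor(k * phi^2) = a_k + k, where phi = (1 + sqrt(5))/2 is the golden ratio.
phi = (1 + sqrt(5))/2 = 1.618034
phi^2 = phi + 1 = 2.618034
k = 36
k * phi^2 = 36 * 2.618034 = 94.249224
b_36 = floor(k * phi^2) = 94 (check: a_36 + k = 58 + 36 = 94)

94


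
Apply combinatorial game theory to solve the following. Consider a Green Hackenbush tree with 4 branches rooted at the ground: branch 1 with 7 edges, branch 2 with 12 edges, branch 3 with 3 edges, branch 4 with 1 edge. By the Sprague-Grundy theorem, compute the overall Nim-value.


The tree has 4 branches from the ground vertex.
In Green Hackenbush, the Nim-value of a simple path of length k is k.
Branch 1: length 7, Nim-value = 7
Branch 2: length 12, Nim-value = 12
Branch 3: length 3, Nim-value = 3
Branch 4: length 1, Nim-value = 1
Total Nim-value = XOR of all branch values:
0 XOR 7 = 7
7 XOR 12 = 11
11 XOR 3 = 8
8 XOR 1 = 9
Nim-value of the tree = 9

9


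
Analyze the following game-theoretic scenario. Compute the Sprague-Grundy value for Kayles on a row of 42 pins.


Kayles: a move removes 1 or 2 adjacent pins from a contiguous row.
Removing pins from a row of k leaves two independent rows (a, b) with a + b = k - 1 (one pin) or a + b = k - 2 (two pins); an end removal gives a = 0.
By Sprague-Grundy, G(k) = mex{ G(a) XOR G(b) } over all these splits. G(0) = 0.
G(1): splits (0,0):0^0=0 -> mex({0}) = 1
G(2): splits (0,1):0^1=1 (0,0):0^0=0 -> mex({0, 1}) = 2
G(3): splits (0,2):0^2=2 (1,1):1^1=0 (0,1):0^1=1 -> mex({0, 1, 2}) = 3
G(4): splits (0,3):0^3=3 (1,2):1^2=3 (0,2):0^2=2 (1,1):1^1=0 -> mex({0, 2, 3}) = 1
G(5): splits (0,4):0^1=1 (1,3):1^3=2 (2,2):2^2=0 (0,3):0^3=3 (1,2):1^2=3 -> mex({0, 1, 2, 3}) = 4
G(6) = mex({0, 1, 2, 4}) = 3
G(7) = mex({0, 1, 3, 4, 5}) = 2
G(8) = mex({0, 2, 3, 5, 6}) = 1
G(9) = mex({0, 1, 2, 3, 6, 7}) = 4
G(10) = mex({0, 1, 3, 4, 5, 7}) = 2
G(11) = mex({0, 1, 2, 3, 4, 5}) = 6
G(12) = mex({0, 1, 2, 3, 5, 6, 7}) = 4
G(13) = mex({0, 2, 3, 4, 6, 7}) = 1
G(14) = mex({0, 1, 4, 5, 6, 7}) = 2
G(15) = mex({0, 1, 2, 3, 4, 5, 6}) = 7
G(16) = mex({0, 2, 3, 5, 6, 7}) = 1
G(17) = mex({0, 1, 2, 3, 5, 6, 7}) = 4
G(18) = mex({0, 1, 2, 4, 5, 6}) = 3
G(19) = mex({0, 1, 3, 4, 5, 7}) = 2
G(20) = mex({0, 2, 3, 4, 5, 6, 7}) = 1
G(21) = mex({0, 1, 2, 3, 5, 6, 7}) = 4
G(22) = mex({0, 1, 2, 3, 4, 5, 7}) = 6
G(23) = mex({0, 1, 2, 3, 4, 5, 6}) = 7
G(24) = mex({0, 1, 2, 3, 5, 6, 7}) = 4
G(25) = mex({0, 2, 3, 4, 6, 7}) = 1
G(26) = mex({0, 1, 3, 4, 5, 6, 7}) = 2
G(27) = mex({0, 1, 2, 3, 4, 5, 6, 7}) = 8
G(28) = mex({0, 1, 2, 3, 4, 6, 7, 8}) = 5
G(29) = mex({0, 1, 2, 3, 5, 6, 7, 8, 9}) = 4
G(30) = mex({0, 1, 2, 3, 4, 5, 6, 9, 10}) = 7
G(31) = mex({0, 1, 3, 4, 5, 7, 10, 11}) = 2
G(32) = mex({0, 2, 3, 4, 5, 6, 7, 9, 11}) = 1
G(33) = mex({0, 1, 2, 3, 4, 5, 6, 7, 9, 12}) = 8
G(34) = mex({0, 1, 2, 3, 4, 5, 7, 8, 11, 12}) = 6
G(35) = mex({0, 1, 2, 3, 4, 5, 6, 8, 9, 10, 11}) = 7
G(36) = mex({0, 1, 2, 3, 5, 6, 7, 9, 10}) = 4
G(37) = mex({0, 2, 3, 4, 6, 7, 9, 10, 11, 12}) = 1
G(38) = mex({0, 1, 3, 4, 5, 6, 7, 9, 10, 11, 12}) = 2
G(39) = mex({0, 1, 2, 4, 5, 6, 7, 9, 10, 12, 14}) = 3
G(40) = mex({0, 2, 3, 4, 6, 7, 11, 12, 14}) = 1
G(41) = mex({0, 1, 2, 3, 5, 6, 7, 9, 10, 11, 12}) = 4
G(42) = mex({0, 1, 2, 3, 4, 5, 6, 9, 10}) = 7
Therefore G(42) = 7.

7


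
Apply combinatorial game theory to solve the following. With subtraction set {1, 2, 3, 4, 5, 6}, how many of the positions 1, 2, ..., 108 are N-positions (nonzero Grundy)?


Subtraction set S = {1, 2, 3, 4, 5, 6}, so G(n) = n mod 7.
G(n) = 0 when n is a multiple of 7.
Multiples of 7 in [1, 108]: 15
N-positions (nonzero Grundy) = 108 - 15 = 93

93


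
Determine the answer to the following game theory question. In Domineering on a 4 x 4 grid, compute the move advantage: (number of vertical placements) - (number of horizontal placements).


Board is 4 x 4 (rows x cols).
Left (vertical) placements: (rows-1) * cols = 3 * 4 = 12
Right (horizontal) placements: rows * (cols-1) = 4 * 3 = 12
Advantage = Left - Right = 12 - 12 = 0

0


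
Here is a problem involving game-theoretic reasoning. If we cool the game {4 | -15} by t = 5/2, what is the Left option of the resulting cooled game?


Original game: {4 | -15} (a switch {a | b} with a > b).
Cooling by t (for t below the temperature (a - b)/2 = 19/2) taxes each move by t: {a | b} cooled by t is {a - t | b + t}.
Cooling amount: t = 5/2
Cooled Left option: 4 - 5/2 = 3/2
Cooled Right option: -15 + 5/2 = -25/2
Cooled game: {3/2 | -25/2}
Left option = 3/2

3/2


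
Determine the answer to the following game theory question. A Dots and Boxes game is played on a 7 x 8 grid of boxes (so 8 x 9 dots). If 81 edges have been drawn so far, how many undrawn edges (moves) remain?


Grid: 7 x 8 boxes, i.e. 8 rows and 9 columns of dots.
Horizontal edges: (rows + 1) * cols = 8 * 8 = 64
Vertical edges: rows * (cols + 1) = 7 * 9 = 63
Total edges: 64 + 63 = 127
Edges drawn: 81
Remaining: 127 - 81 = 46

46


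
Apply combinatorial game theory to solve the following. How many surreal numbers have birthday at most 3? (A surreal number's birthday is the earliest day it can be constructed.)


Day 0: {|} = 0 is born. Count = 1.
Day n: the number of surreal numbers born by day n is 2^(n+1) - 1.
By day 0: 2^1 - 1 = 1
By day 1: 2^2 - 1 = 3
By day 2: 2^3 - 1 = 7
By day 3: 2^4 - 1 = 15
By day 3: 15 surreal numbers.

15


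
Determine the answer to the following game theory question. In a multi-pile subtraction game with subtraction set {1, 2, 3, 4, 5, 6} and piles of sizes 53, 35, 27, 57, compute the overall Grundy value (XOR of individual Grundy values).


Subtraction set: {1, 2, 3, 4, 5, 6}
For this subtraction set, G(n) = n mod 7 (period = max + 1 = 7).
Pile 1 (size 53): G(53) = 53 mod 7 = 4
Pile 2 (size 35): G(35) = 35 mod 7 = 0
Pile 3 (size 27): G(27) = 27 mod 7 = 6
Pile 4 (size 57): G(57) = 57 mod 7 = 1
Total Grundy value = XOR of all: 4 XOR 0 XOR 6 XOR 1 = 3

3


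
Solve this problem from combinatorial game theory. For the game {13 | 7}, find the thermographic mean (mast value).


Game = {13 | 7}, a switch {a | b} with numbers a > b.
Its thermograph has left wall a - t and right wall b + t, which meet at t = (a - b)/2, where both equal (a + b)/2. So the mast (mean value) is at (a + b)/2.
Mean = (13 + (7))/2 = 20/2 = 10

10


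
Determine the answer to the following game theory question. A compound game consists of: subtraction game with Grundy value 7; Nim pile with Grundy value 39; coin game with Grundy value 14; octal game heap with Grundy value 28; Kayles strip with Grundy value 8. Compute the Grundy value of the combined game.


By the Sprague-Grundy theorem, the Grundy value of a sum of games is the XOR of individual Grundy values.
subtraction game: Grundy value = 7. Running XOR: 0 XOR 7 = 7
Nim pile: Grundy value = 39. Running XOR: 7 XOR 39 = 32
coin game: Grundy value = 14. Running XOR: 32 XOR 14 = 46
octal game heap: Grundy value = 28. Running XOR: 46 XOR 28 = 50
Kayles strip: Grundy value = 8. Running XOR: 50 XOR 8 = 58
The combined Grundy value is 58.

58


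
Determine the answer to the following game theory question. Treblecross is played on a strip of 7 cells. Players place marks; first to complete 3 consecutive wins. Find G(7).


Treblecross: place X on empty cells; 3-in-a-row wins.
Playing within two cells of an existing X lets the opponent win at once, so sensible play treats the cells i-2..i+2 around each X as dead. The player left with no safe cell loses, so this is a normal-play take-away game on strips of safe cells.
Placing X at cell i (0-indexed) of a strip of k safe cells leaves independent strips of sizes max(0, i-2) and max(0, k-i-3). Hence G(k) = mex{ G(max(0,i-2)) XOR G(max(0,k-i-3)) : 0 <= i < k }, with G(0) = 0.
G(1): splits (0,0):0^0=0 -> mex({0}) = 1
G(2): splits (0,0):0^0=0 -> mex({0}) = 1
G(3): splits (0,0):0^0=0 -> mex({0}) = 1
G(4): splits (0,1):0^1=1 (0,0):0^0=0 -> mex({0, 1}) = 2
G(5): splits (0,2):0^1=1 (0,1):0^1=1 (0,0):0^0=0 -> mex({0, 1}) = 2
G(6) = mex({1}) = 0
G(7) = mex({0, 1, 2}) = 3
Therefore G(7) = 3.

3


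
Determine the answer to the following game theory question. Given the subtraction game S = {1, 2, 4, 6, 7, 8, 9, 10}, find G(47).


The subtraction set is S = {1, 2, 4, 6, 7, 8, 9, 10}.
G(k) = mex{ G(k - s) : s in S, s <= k }. We compute iteratively: G(0) = 0.
G(1) = mex({0}) = 1
G(2) = mex({0, 1}) = 2
G(3) = mex({1, 2}) = 0
G(4) = mex({0, 2}) = 1
G(5) = mex({0, 1}) = 2
G(6) = mex({0, 1, 2}) = 3
G(7) = mex({0, 1, 2, 3}) = 4
G(8) = mex({0, 1, 2, 3, 4}) = 5
G(9) = mex({0, 1, 2, 4, 5}) = 3
G(10) = mex({0, 1, 2, 3, 5}) = 4
G(11) = mex({0, 1, 2, 3, 4}) = 5
G(12) = mex({0, 1, 2, 3, 4, 5}) = 6
G(13) = mex({0, 1, 2, 3, 4, 5, 6}) = 7
G(14) = mex({1, 2, 3, 4, 5, 6, 7}) = 0
G(15) = mex({0, 2, 3, 4, 5, 7}) = 1
G(16) = mex({0, 1, 3, 4, 5, 6}) = 2
G(17) = mex({1, 2, 3, 4, 5, 7}) = 0
G(18) = mex({0, 2, 3, 4, 5, 6}) = 1
G(19) = mex({0, 1, 3, 4, 5, 6, 7}) = 2
G(20) = mex({0, 1, 2, 4, 5, 6, 7}) = 3
G(21) = mex({0, 1, 2, 3, 5, 6, 7}) = 4
G(22) = mex({0, 1, 2, 3, 4, 6, 7}) = 5
G(23) = mex({0, 1, 2, 4, 5, 7}) = 3
Observe that G(14)..G(23) = 0, 1, 2, 0, 1, 2, 3, 4, 5, 3 repeats G(0)..G(9) = 0, 1, 2, 0, 1, 2, 3, 4, 5, 3.
For k >= max(S) = 10, G(k) is determined by the previous 10 values G(k-10)..G(k-1); a window of 10 consecutive values has recurred shifted by 14, so by induction G(k + 14) = G(k) for all k >= 0: the sequence is periodic from the start with period 14.
One period: G(0..13) = 0, 1, 2, 0, 1, 2, 3, 4, 5, 3, 4, 5, 6, 7.
47 mod 14 = 5, so G(47) = G(5) = 2.

2


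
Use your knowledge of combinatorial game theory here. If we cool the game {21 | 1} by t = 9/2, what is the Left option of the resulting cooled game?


Original game: {21 | 1} (a switch {a | b} with a > b).
Cooling by t (for t below the temperature (a - b)/2 = 10) taxes each move by t: {a | b} cooled by t is {a - t | b + t}.
Cooling amount: t = 9/2
Cooled Left option: 21 - 9/2 = 33/2
Cooled Right option: 1 + 9/2 = 11/2
Cooled game: {33/2 | 11/2}
Left option = 33/2

33/2


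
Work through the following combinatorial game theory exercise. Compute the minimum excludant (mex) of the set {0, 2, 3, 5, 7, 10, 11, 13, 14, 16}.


Set = {0, 2, 3, 5, 7, 10, 11, 13, 14, 16}
0 is in the set.
1 is NOT in the set. This is the mex.
mex = 1

1


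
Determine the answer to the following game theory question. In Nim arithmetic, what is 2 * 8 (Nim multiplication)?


Nim multiplication is bilinear over XOR: (u XOR v) * w = (u*w) XOR (v*w).
So we split each operand into its bit components and XOR the pairwise Nim products.
2 = 2 (as XOR of powers of 2).
8 = 8 (as XOR of powers of 2).
Using the standard Nim-product table on single bits:
  2*2 = 3,   2*4 = 8,   2*8 = 12,
  4*4 = 6,   4*8 = 11,  8*8 = 13,
and  1*x = x (identity), k*l = l*k (commutative).
Pairwise Nim products:
  2 * 8 = 12
XOR them: 12 = 12.
Result: 2 * 8 = 12 (in Nim).

12


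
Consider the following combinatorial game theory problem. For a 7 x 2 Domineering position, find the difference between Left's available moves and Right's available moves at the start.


Board is 7 x 2 (rows x cols).
Left (vertical) placements: (rows-1) * cols = 6 * 2 = 12
Right (horizontal) placements: rows * (cols-1) = 7 * 1 = 7
Advantage = Left - Right = 12 - 7 = 5

5


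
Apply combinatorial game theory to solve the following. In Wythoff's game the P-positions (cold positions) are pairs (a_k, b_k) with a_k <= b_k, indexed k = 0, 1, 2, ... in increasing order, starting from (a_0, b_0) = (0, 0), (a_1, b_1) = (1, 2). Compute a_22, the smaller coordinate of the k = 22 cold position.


By Wythoff's theorem, a_k = floor(k * phi) and b_k = floor(k * phi^2) = a_k + k, where phi = (1 + sqrt(5))/2 is the golden ratio.
phi = (1 + sqrt(5))/2 = 1.618034
k = 22
k * phi = 22 * 1.618034 = 35.596748
a_22 = floor(k * phi) = 35

35


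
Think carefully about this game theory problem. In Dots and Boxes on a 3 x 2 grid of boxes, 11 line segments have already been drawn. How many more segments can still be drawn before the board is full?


Grid: 3 x 2 boxes, i.e. 4 rows and 3 columns of dots.
Horizontal edges: (rows + 1) * cols = 4 * 2 = 8
Vertical edges: rows * (cols + 1) = 3 * 3 = 9
Total edges: 8 + 9 = 17
Edges drawn: 11
Remaining: 17 - 11 = 6

6


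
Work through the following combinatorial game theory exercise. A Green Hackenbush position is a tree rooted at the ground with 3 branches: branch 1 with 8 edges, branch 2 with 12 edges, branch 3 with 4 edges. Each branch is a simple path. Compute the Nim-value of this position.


The tree has 3 branches from the ground vertex.
In Green Hackenbush, the Nim-value of a simple path of length k is k.
Branch 1: length 8, Nim-value = 8
Branch 2: length 12, Nim-value = 12
Branch 3: length 4, Nim-value = 4
Total Nim-value = XOR of all branch values:
0 XOR 8 = 8
8 XOR 12 = 4
4 XOR 4 = 0
Nim-value of the tree = 0

0


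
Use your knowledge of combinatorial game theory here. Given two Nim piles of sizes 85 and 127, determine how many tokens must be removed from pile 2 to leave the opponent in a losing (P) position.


Piles: 85 and 127
Current XOR: 85 XOR 127 = 42 (non-zero, so this is an N-position).
To make the XOR zero, we need to find a move that balances the piles.
For pile 2 (size 127): target = 127 XOR 42 = 85
We reduce pile 2 from 127 to 85.
Tokens removed: 127 - 85 = 42
Verification: 85 XOR 85 = 0

42


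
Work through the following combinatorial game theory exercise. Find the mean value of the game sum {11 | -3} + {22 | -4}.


G1 = {11 | -3}, G2 = {22 | -4}
Each is a switch {a | b} with numbers a > b; its mean value is (a + b)/2, and mean value is additive over game sums: m(G1 + G2) = m(G1) + m(G2).
Mean of G1 = (11 + (-3))/2 = 8/2 = 4
Mean of G2 = (22 + (-4))/2 = 18/2 = 9
Mean of G1 + G2 = 4 + 9 = 13

13


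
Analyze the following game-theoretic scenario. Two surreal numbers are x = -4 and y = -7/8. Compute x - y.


x = -4, y = -7/8
Converting to common denominator: 8
x = -32/8, y = -7/8
x - y = -4 - -7/8 = -25/8

-25/8


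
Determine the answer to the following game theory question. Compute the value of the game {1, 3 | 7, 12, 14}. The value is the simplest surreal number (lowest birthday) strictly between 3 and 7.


Left options: {1, 3}, max = 3
Right options: {7, 12, 14}, min = 7
All options are numbers and max(Left) < min(Right), so by the simplicity theorem the value is the simplest (earliest-born) number strictly between 3 and 7.
Integers 4 through 6 all lie strictly between 3 and 7.
Among integers, the simplest (lowest birthday = smallest |n|; 0 is born on day 0, +-n on day n) is 4.
No non-integer in the interval can be simpler: if x is a non-integer in the interval, then floor(x) or ceil(x) also lies in the interval (the interval contains an integer), and both are proper prefixes of x's sign expansion, i.e. born earlier. So the game value is 4.
Game value = 4

4


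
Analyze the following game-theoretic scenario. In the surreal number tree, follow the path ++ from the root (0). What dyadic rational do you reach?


Sign expansion: ++
Rule: track bounds (lo, hi), initially (-inf, +inf). On '+', the current value becomes lo and we move to the simplest number in (value, hi): value + 1 if hi = +inf, otherwise the midpoint (value + hi)/2. On '-', the current value becomes hi and we move to value - 1 if lo = -inf, otherwise the midpoint (lo + value)/2.
Start at 0.
Step 1: sign = +, move right. Bounds: (0, +inf). Value = 1
Step 2: sign = +, move right. Bounds: (1, +inf). Value = 2
The surreal number with sign expansion ++ is 2.

2


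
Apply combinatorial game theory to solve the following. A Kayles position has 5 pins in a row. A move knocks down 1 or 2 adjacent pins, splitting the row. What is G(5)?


Kayles: a move removes 1 or 2 adjacent pins from a contiguous row.
Removing pins from a row of k leaves two independent rows (a, b) with a + b = k - 1 (one pin) or a + b = k - 2 (two pins); an end removal gives a = 0.
By Sprague-Grundy, G(k) = mex{ G(a) XOR G(b) } over all these splits. G(0) = 0.
G(1): splits (0,0):0^0=0 -> mex({0}) = 1
G(2): splits (0,1):0^1=1 (0,0):0^0=0 -> mex({0, 1}) = 2
G(3): splits (0,2):0^2=2 (1,1):1^1=0 (0,1):0^1=1 -> mex({0, 1, 2}) = 3
G(4): splits (0,3):0^3=3 (1,2):1^2=3 (0,2):0^2=2 (1,1):1^1=0 -> mex({0, 2, 3}) = 1
G(5): splits (0,4):0^1=1 (1,3):1^3=2 (2,2):2^2=0 (0,3):0^3=3 (1,2):1^2=3 -> mex({0, 1, 2, 3}) = 4
Therefore G(5) = 4.

4


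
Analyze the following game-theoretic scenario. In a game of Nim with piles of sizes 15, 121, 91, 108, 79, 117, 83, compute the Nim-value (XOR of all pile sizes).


We need the XOR (exclusive or) of all pile sizes.
After XOR-ing pile 1 (size 15): 0 XOR 15 = 15
After XOR-ing pile 2 (size 121): 15 XOR 121 = 118
After XOR-ing pile 3 (size 91): 118 XOR 91 = 45
After XOR-ing pile 4 (size 108): 45 XOR 108 = 65
After XOR-ing pile 5 (size 79): 65 XOR 79 = 14
After XOR-ing pile 6 (size 117): 14 XOR 117 = 123
After XOR-ing pile 7 (size 83): 123 XOR 83 = 40
The Nim-value of this position is 40.

40


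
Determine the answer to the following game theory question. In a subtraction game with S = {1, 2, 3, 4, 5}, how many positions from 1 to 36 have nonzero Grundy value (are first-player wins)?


Subtraction set S = {1, 2, 3, 4, 5}, so G(n) = n mod 6.
G(n) = 0 when n is a multiple of 6.
Multiples of 6 in [1, 36]: 6
N-positions (nonzero Grundy) = 36 - 6 = 30

30


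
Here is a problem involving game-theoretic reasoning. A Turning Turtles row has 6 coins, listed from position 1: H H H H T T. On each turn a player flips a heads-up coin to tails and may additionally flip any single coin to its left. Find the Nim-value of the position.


Coins: H H H H T T
Key fact: a single head at position k behaves exactly like a Nim heap of size k (turning it to T and optionally flipping a coin at j < k corresponds to moving the heap from k to j, or to 0), and heads combine as a disjunctive sum (two heads at the same place would cancel, matching j XOR j = 0). So the Nim-value is the XOR of the 1-indexed positions of the heads.
Face-up positions (1-indexed): [1, 2, 3, 4]
XOR 0 with 1: 0 XOR 1 = 1
XOR 1 with 2: 1 XOR 2 = 3
XOR 3 with 3: 3 XOR 3 = 0
XOR 0 with 4: 0 XOR 4 = 4
Nim-value = 4

4


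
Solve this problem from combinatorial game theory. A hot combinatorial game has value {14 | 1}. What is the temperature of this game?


The game is {14 | 1}, a switch {a | b} with numbers a > b.
Cooling {a | b} by t gives {a - t | b + t}, which stops being hot when a - t = b + t, i.e. at t = (a - b)/2. So the temperature of a switch is (a - b)/2.
Temperature = (Left option - Right option) / 2
= (14 - (1)) / 2
= 13 / 2
= 13/2

13/2


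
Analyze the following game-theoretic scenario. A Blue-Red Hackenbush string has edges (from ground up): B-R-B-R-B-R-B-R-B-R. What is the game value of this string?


Edges (from ground): B-R-B-R-B-R-B-R-B-R
By Berlekamp's sign-expansion rule, a Blue-Red Hackenbush stalk has the value of the surreal number whose sign sequence is the edge sequence with B -> + and R -> -.
Sign sequence: +-+-+-+-+-
Trace the sign expansion in the surreal number tree, starting from 0:
Edge 1: B (sign +) -> bounds (0, +inf), value = 1
Edge 2: R (sign -) -> bounds (0, 1), value = 1/2
Edge 3: B (sign +) -> bounds (1/2, 1), value = 3/4
Edge 4: R (sign -) -> bounds (1/2, 3/4), value = 5/8
Edge 5: B (sign +) -> bounds (5/8, 3/4), value = 11/16
Edge 6: R (sign -) -> bounds (5/8, 11/16), value = 21/32
Edge 7: B (sign +) -> bounds (21/32, 11/16), value = 43/64
Edge 8: R (sign -) -> bounds (21/32, 43/64), value = 85/128
Edge 9: B (sign +) -> bounds (85/128, 43/64), value = 171/256
Edge 10: R (sign -) -> bounds (85/128, 171/256), value = 341/512
Game value = 341/512

341/512


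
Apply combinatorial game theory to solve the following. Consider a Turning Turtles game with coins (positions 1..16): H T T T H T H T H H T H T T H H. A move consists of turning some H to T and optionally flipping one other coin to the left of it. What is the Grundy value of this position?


Coins: H T T T H T H T H H T H T T H H
Key fact: a single head at position k behaves exactly like a Nim heap of size k (turning it to T and optionally flipping a coin at j < k corresponds to moving the heap from k to j, or to 0), and heads combine as a disjunctive sum (two heads at the same place would cancel, matching j XOR j = 0). So the Nim-value is the XOR of the 1-indexed positions of the heads.
Face-up positions (1-indexed): [1, 5, 7, 9, 10, 12, 15, 16]
XOR 0 with 1: 0 XOR 1 = 1
XOR 1 with 5: 1 XOR 5 = 4
XOR 4 with 7: 4 XOR 7 = 3
XOR 3 with 9: 3 XOR 9 = 10
XOR 10 with 10: 10 XOR 10 = 0
XOR 0 with 12: 0 XOR 12 = 12
XOR 12 with 15: 12 XOR 15 = 3
XOR 3 with 16: 3 XOR 16 = 19
Nim-value = 19

19


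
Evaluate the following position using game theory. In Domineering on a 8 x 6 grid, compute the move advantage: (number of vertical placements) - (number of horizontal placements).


Board is 8 x 6 (rows x cols).
Left (vertical) placements: (rows-1) * cols = 7 * 6 = 42
Right (horizontal) placements: rows * (cols-1) = 8 * 5 = 40
Advantage = Left - Right = 42 - 40 = 2

2


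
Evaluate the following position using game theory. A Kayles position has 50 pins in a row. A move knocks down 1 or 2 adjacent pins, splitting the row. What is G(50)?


Kayles: a move removes 1 or 2 adjacent pins from a contiguous row.
Removing pins from a row of k leaves two independent rows (a, b) with a + b = k - 1 (one pin) or a + b = k - 2 (two pins); an end removal gives a = 0.
By Sprague-Grundy, G(k) = mex{ G(a) XOR G(b) } over all these splits. G(0) = 0.
G(1): splits (0,0):0^0=0 -> mex({0}) = 1
G(2): splits (0,1):0^1=1 (0,0):0^0=0 -> mex({0, 1}) = 2
G(3): splits (0,2):0^2=2 (1,1):1^1=0 (0,1):0^1=1 -> mex({0, 1, 2}) = 3
G(4): splits (0,3):0^3=3 (1,2):1^2=3 (0,2):0^2=2 (1,1):1^1=0 -> mex({0, 2, 3}) = 1
G(5): splits (0,4):0^1=1 (1,3):1^3=2 (2,2):2^2=0 (0,3):0^3=3 (1,2):1^2=3 -> mex({0, 1, 2, 3}) = 4
G(6) = mex({0, 1, 2, 4}) = 3
G(7) = mex({0, 1, 3, 4, 5}) = 2
G(8) = mex({0, 2, 3, 5, 6}) = 1
G(9) = mex({0, 1, 2, 3, 6, 7}) = 4
G(10) = mex({0, 1, 3, 4, 5, 7}) = 2
G(11) = mex({0, 1, 2, 3, 4, 5}) = 6
G(12) = mex({0, 1, 2, 3, 5, 6, 7}) = 4
G(13) = mex({0, 2, 3, 4, 6, 7}) = 1
G(14) = mex({0, 1, 4, 5, 6, 7}) = 2
G(15) = mex({0, 1, 2, 3, 4, 5, 6}) = 7
G(16) = mex({0, 2, 3, 5, 6, 7}) = 1
G(17) = mex({0, 1, 2, 3, 5, 6, 7}) = 4
G(18) = mex({0, 1, 2, 4, 5, 6}) = 3
G(19) = mex({0, 1, 3, 4, 5, 7}) = 2
G(20) = mex({0, 2, 3, 4, 5, 6, 7}) = 1
G(21) = mex({0, 1, 2, 3, 5, 6, 7}) = 4
G(22) = mex({0, 1, 2, 3, 4, 5, 7}) = 6
G(23) = mex({0, 1, 2, 3, 4, 5, 6}) = 7
G(24) = mex({0, 1, 2, 3, 5, 6, 7}) = 4
G(25) = mex({0, 2, 3, 4, 6, 7}) = 1
G(26) = mex({0, 1, 3, 4, 5, 6, 7}) = 2
G(27) = mex({0, 1, 2, 3, 4, 5, 6, 7}) = 8
G(28) = mex({0, 1, 2, 3, 4, 6, 7, 8}) = 5
G(29) = mex({0, 1, 2, 3, 5, 6, 7, 8, 9}) = 4
G(30) = mex({0, 1, 2, 3, 4, 5, 6, 9, 10}) = 7
G(31) = mex({0, 1, 3, 4, 5, 7, 10, 11}) = 2
G(32) = mex({0, 2, 3, 4, 5, 6, 7, 9, 11}) = 1
G(33) = mex({0, 1, 2, 3, 4, 5, 6, 7, 9, 12}) = 8
G(34) = mex({0, 1, 2, 3, 4, 5, 7, 8, 11, 12}) = 6
G(35) = mex({0, 1, 2, 3, 4, 5, 6, 8, 9, 10, 11}) = 7
G(36) = mex({0, 1, 2, 3, 5, 6, 7, 9, 10}) = 4
G(37) = mex({0, 2, 3, 4, 6, 7, 9, 10, 11, 12}) = 1
G(38) = mex({0, 1, 3, 4, 5, 6, 7, 9, 10, 11, 12}) = 2
G(39) = mex({0, 1, 2, 4, 5, 6, 7, 9, 10, 12, 14}) = 3
G(40) = mex({0, 2, 3, 4, 6, 7, 11, 12, 14}) = 1
G(41) = mex({0, 1, 2, 3, 5, 6, 7, 9, 10, 11, 12}) = 4
G(42) = mex({0, 1, 2, 3, 4, 5, 6, 9, 10}) = 7
G(43) = mex({0, 1, 3, 4, 5, 7, 9, 10, 12, 15}) = 2
G(44) = mex({0, 2, 3, 4, 5, 6, 7, 9, 10, 12, 15}) = 1
G(45) = mex({0, 1, 2, 3, 4, 5, 6, 7, 9, 10, 12, 14}) = 8
G(46) = mex({0, 1, 3, 4, 5, 7, 8, 11, 12, 14}) = 2
G(47) = mex({0, 1, 2, 3, 4, 5, 6, 8, 9, 10, 11, 12}) = 7
G(48) = mex({0, 1, 2, 3, 5, 6, 7, 9, 10}) = 4
G(49) = mex({0, 2, 3, 4, 6, 7, 9, 10, 11, 12, 15}) = 1
G(50) = mex({0, 1, 4, 5, 6, 7, 9, 11, 12, 14, 15}) = 2
Therefore G(50) = 2.

2
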